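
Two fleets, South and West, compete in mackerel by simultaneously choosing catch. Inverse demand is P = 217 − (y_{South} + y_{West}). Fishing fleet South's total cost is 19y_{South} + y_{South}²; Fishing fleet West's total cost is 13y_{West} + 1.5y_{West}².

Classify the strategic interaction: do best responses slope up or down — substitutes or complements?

strategic substitutes

Fishing fleet South's profit: π = y_{South}(217 − (y_{South} + y_{West})) − 19y_{South} − y_{South}².
∂π/∂y_{South} = 198 − 4y_{South} − y_{West} = 0, so y_{South} = 49.5 − 0.25y_{West}.
The best-response slope dy_{South}/dy_{West} = −0.25 < 0: the reaction function is downward-sloping, so the choices are strategic substitutes.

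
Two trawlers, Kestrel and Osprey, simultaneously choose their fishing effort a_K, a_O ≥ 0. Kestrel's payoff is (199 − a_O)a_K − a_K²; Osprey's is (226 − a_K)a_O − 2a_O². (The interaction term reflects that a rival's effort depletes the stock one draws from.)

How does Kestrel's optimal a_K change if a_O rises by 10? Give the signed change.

Expanding Kestrel's payoff: 199a_K − a_Oa_K − a_K².
∂π/∂a_K = 199 − a_O − 2a_K = 0, so a_K = 99.5 − 0.5a_O.
The reaction-function slope is −0.5, so a 10-unit rise in a_O moves a_K by −0.5 × 10 = −5. Kestrel's best response falls — the actions are strategic substitutes.

-5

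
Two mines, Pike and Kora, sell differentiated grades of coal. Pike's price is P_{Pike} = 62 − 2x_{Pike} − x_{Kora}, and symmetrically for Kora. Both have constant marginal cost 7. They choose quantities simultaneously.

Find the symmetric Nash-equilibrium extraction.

Mine Pike's profit: π = x_{Pike}(62 − 2x_{Pike} − x_{Kora}) − 7x_{Pike}.
∂π/∂x_{Pike} = 55 − 4x_{Pike} − x_{Kora} = 0 ⇒ x_{Pike} = 13.75 − 0.25x_{Kora}.
Setting x_{Pike} = x_{Kora} in the reaction function: x_{Pike} = 13.75 − 0.25x_{Pike}, so x_{Pike} = 13.75 / 1.25 = 11.

11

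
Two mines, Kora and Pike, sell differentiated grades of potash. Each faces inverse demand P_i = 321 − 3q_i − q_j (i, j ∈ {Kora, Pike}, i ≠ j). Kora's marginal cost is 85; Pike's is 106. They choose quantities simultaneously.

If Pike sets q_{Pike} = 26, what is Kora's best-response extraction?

35

Mine Kora's profit: π = q_{Kora}(321 − 3q_{Kora} − q_{Pike}) − 85q_{Kora}.
∂π/∂q_{Kora} = 236 − 6q_{Kora} − q_{Pike} = 0 ⇒ q_{Kora} = 118/3 − (1/6)q_{Pike}.
At q_{Pike} = 26: q_{Kora} = 118/3 − (1/6)·26 = 35.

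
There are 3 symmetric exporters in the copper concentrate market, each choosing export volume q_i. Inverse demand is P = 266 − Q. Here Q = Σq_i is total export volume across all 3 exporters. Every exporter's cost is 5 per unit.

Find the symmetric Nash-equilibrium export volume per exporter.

65.25

A representative exporter's profit is π_i = q_i(266 − Q) − 5q_i, with Q = q_i + Σ_{j≠i} q_j.
First-order condition: 261 − 2q_i − Σ_{j≠i} q_j = 0.
With identical exporters, set every q_j = q: then 261 − 2q − 2q = 0, i.e. q = 261/4 = 65.25.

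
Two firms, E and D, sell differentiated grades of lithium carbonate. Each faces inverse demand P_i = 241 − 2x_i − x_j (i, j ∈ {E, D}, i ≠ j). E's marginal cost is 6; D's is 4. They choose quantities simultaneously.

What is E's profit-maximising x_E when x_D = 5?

57.5

Firm E's profit: π = x_E(241 − 2x_E − x_D) − 6x_E.
∂π/∂x_E = 235 − 4x_E − x_D = 0 ⇒ x_E = 58.75 − 0.25x_D.
At x_D = 5: x_E = 58.75 − 0.25·5 = 57.5.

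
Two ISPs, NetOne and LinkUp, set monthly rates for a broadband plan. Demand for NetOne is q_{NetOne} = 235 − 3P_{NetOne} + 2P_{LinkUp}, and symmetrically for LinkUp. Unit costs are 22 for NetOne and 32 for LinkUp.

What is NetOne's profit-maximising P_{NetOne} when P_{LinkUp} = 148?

99.5

NetOne's profit: π = (P_{NetOne} − 22)(235 − 3P_{NetOne} + 2P_{LinkUp}).
∂π/∂P_{NetOne} = 301 − 6P_{NetOne} + 2P_{LinkUp} = 0 ⇒ P_{NetOne} = 301/6 + (1/3)P_{LinkUp}.
At P_{LinkUp} = 148: P_{NetOne} = 301/6 + (1/3)·148 = 99.5.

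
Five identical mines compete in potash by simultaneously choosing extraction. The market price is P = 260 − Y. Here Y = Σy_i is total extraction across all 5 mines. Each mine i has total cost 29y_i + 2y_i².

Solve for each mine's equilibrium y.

23.1

A representative mine's profit is π_i = y_i(260 − Y) − 29y_i − 2y_i², with Y = y_i + Σ_{j≠i} y_j.
First-order condition: 231 − 6y_i − Σ_{j≠i} y_j = 0.
With identical mines, set every y_j = y: then 231 − 6y − 4y = 0, i.e. y = 231/10 = 23.1.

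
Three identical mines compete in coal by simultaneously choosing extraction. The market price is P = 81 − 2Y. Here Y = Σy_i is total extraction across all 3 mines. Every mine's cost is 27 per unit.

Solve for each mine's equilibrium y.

A representative mine's profit is π_i = y_i(81 − 2Y) − 27y_i, with Y = y_i + Σ_{j≠i} y_j.
First-order condition: 54 − 4y_i − 2Σ_{j≠i} y_j = 0.
Imposing symmetry (y_j = y for all j) turns Σ_{j≠i} y_j into 2y, so 54 = 8y and y = 6.75.

6.75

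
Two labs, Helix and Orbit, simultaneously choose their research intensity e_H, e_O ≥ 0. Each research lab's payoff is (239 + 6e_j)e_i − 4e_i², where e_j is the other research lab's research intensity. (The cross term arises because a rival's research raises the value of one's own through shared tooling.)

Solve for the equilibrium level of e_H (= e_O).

Helix's payoff is (239 + 6e_O)e_H − 4e_H².
∂π/∂e_H = 239 + 6e_O − 8e_H = 0, so e_H = 29.875 + 0.75e_O.
The game is symmetric, so in equilibrium e_O = e_H: the reaction function gives 0.25e_H = 29.875, hence e_H = 119.5.

119.5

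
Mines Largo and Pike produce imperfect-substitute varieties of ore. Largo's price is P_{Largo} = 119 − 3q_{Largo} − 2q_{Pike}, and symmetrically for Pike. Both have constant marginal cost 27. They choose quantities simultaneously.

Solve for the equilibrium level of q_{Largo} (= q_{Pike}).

11.5

Mine Largo's profit: π = q_{Largo}(119 − 3q_{Largo} − 2q_{Pike}) − 27q_{Largo}.
∂π/∂q_{Largo} = 92 − 6q_{Largo} − 2q_{Pike} = 0 ⇒ q_{Largo} = 46/3 − (1/3)q_{Pike}.
Setting q_{Largo} = q_{Pike} in the reaction function: q_{Largo} = 46/3 − (1/3)q_{Largo}, so q_{Largo} = (46/3) / (4/3) = 11.5.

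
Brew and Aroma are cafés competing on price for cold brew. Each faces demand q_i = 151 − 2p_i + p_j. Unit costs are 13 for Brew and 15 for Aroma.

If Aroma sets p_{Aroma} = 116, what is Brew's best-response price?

73.25

Brew's profit: π = (p_{Brew} − 13)(151 − 2p_{Brew} + p_{Aroma}).
∂π/∂p_{Brew} = 177 − 4p_{Brew} + p_{Aroma} = 0 ⇒ p_{Brew} = 44.25 + 0.25p_{Aroma}.
At p_{Aroma} = 116: p_{Brew} = 44.25 + 0.25·116 = 73.25.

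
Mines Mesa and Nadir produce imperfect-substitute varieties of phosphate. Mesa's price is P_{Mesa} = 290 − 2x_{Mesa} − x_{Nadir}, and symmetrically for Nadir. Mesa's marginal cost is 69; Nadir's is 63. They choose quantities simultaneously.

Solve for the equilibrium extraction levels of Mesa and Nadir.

Mine Mesa's profit: π = x_{Mesa}(290 − 2x_{Mesa} − x_{Nadir}) − 69x_{Mesa}.
∂π/∂x_{Mesa} = 221 − 4x_{Mesa} − x_{Nadir} = 0 ⇒ x_{Mesa} = 55.25 − 0.25x_{Nadir}.
Similarly x_{Nadir} = 56.75 − 0.25x_{Mesa}.
Solving the two reaction functions simultaneously: (1 − (−0.25)(−0.25))x_{Mesa} = 55.25 − 0.25·56.75, so 0.9375x_{Mesa} = 41.0625 and x_{Mesa} = 43.8.
Then x_{Nadir} = 56.75 − 0.25·43.8 = 45.8.

43.8, 45.8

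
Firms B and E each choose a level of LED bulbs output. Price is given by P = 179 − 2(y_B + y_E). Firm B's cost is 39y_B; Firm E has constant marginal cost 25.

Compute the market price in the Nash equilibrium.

Firm B's profit: π = y_B(179 − 2(y_B + y_E)) − 39y_B.
∂π/∂y_B = 140 − 4y_B − 2y_E = 0, so y_B = 35 − 0.5y_E.
By the same steps for E: y_E = 38.5 − 0.5y_B.
Solving the two reaction functions simultaneously: (1 − (−0.5)(−0.5))y_B = 35 − 0.5·38.5, so 0.75y_B = 15.75 and y_B = 21.
Then y_E = 38.5 − 0.5·21 = 28.
Equilibrium price: P = 179 − 2·49 = 81.

81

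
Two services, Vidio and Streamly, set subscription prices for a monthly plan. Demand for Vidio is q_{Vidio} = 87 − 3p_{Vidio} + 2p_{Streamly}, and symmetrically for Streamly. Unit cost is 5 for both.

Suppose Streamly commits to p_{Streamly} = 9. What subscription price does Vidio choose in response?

20

Vidio's profit: π = (p_{Vidio} − 5)(87 − 3p_{Vidio} + 2p_{Streamly}).
∂π/∂p_{Vidio} = 102 − 6p_{Vidio} + 2p_{Streamly} = 0 ⇒ p_{Vidio} = 17 + (1/3)p_{Streamly}.
At p_{Streamly} = 9: p_{Vidio} = 17 + (1/3)·9 = 20.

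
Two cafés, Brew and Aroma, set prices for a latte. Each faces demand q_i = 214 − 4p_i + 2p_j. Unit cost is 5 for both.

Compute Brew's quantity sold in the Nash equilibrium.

Brew's profit: π = (p_{Brew} − 5)(214 − 4p_{Brew} + 2p_{Aroma}).
∂π/∂p_{Brew} = 234 − 8p_{Brew} + 2p_{Aroma} = 0 ⇒ p_{Brew} = 29.25 + 0.25p_{Aroma}.
Setting p_{Brew} = p_{Aroma} in the reaction function: p_{Brew} = 29.25 + 0.25p_{Brew}, so p_{Brew} = 29.25 / 0.75 = 39.
q_{Brew} = 214 − 4·39 + 2·39 = 136.

136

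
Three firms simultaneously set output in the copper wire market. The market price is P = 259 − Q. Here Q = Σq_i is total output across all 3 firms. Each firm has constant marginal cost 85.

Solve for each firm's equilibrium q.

43.5

A representative firm's profit is π_i = q_i(259 − Q) − 85q_i, with Q = q_i + Σ_{j≠i} q_j.
First-order condition: 174 − 2q_i − Σ_{j≠i} q_j = 0.
Imposing symmetry (q_j = q for all j) turns Σ_{j≠i} q_j into 2q, so 174 = 4q and q = 43.5.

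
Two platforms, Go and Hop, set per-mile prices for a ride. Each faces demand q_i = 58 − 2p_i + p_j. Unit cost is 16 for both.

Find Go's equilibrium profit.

Go's profit: π = (p_{Go} − 16)(58 − 2p_{Go} + p_{Hop}).
∂π/∂p_{Go} = 90 − 4p_{Go} + p_{Hop} = 0 ⇒ p_{Go} = 22.5 + 0.25p_{Hop}.
The game is symmetric, so in equilibrium p_{Hop} = p_{Go}: the reaction function gives 0.75p_{Go} = 22.5, hence p_{Go} = 30.
q_{Go} = 58 − 2·30 + 30 = 28.
Profit = (30 − 16)·28 = 392.

392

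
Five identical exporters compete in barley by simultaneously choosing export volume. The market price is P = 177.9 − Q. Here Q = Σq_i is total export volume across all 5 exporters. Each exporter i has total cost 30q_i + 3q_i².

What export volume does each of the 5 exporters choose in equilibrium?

A representative exporter's profit is π_i = q_i(177.9 − Q) − 30q_i − 3q_i², with Q = q_i + Σ_{j≠i} q_j.
First-order condition: 147.9 − 8q_i − Σ_{j≠i} q_j = 0.
Imposing symmetry (q_j = q for all j) turns Σ_{j≠i} q_j into 4q, so 147.9 = 12q and q = 12.325.

12.325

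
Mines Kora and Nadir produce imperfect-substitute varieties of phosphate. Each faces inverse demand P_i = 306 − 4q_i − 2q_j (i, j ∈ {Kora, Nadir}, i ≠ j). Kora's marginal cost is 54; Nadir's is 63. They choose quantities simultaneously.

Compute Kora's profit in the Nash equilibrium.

2601

Mine Kora's profit: π = q_{Kora}(306 − 4q_{Kora} − 2q_{Nadir}) − 54q_{Kora}.
∂π/∂q_{Kora} = 252 − 8q_{Kora} − 2q_{Nadir} = 0 ⇒ q_{Kora} = 31.5 − 0.25q_{Nadir}.
Similarly q_{Nadir} = 30.375 − 0.25q_{Kora}.
Plugging q_{Nadir} into Kora's best response: q_{Kora} = 31.5 − 0.25(30.375 − 0.25q_{Kora}) ⇒ 0.9375q_{Kora} = 765/32, so q_{Kora} = 25.5.
Then q_{Nadir} = 30.375 − 0.25·25.5 = 24.
P_{Kora} = 306 − 4·25.5 − 2·24 = 156.
Profit = (156 − 54)·25.5 = 2601.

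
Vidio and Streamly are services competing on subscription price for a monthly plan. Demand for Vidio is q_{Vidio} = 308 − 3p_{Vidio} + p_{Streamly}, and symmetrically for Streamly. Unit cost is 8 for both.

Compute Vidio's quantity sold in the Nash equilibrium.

175.2

Vidio's profit: π = (p_{Vidio} − 8)(308 − 3p_{Vidio} + p_{Streamly}).
∂π/∂p_{Vidio} = 332 − 6p_{Vidio} + p_{Streamly} = 0 ⇒ p_{Vidio} = 166/3 + (1/6)p_{Streamly}.
The game is symmetric, so in equilibrium p_{Streamly} = p_{Vidio}: the reaction function gives (5/6)p_{Vidio} = 166/3, hence p_{Vidio} = 66.4.
q_{Vidio} = 308 − 3·66.4 + 66.4 = 175.2.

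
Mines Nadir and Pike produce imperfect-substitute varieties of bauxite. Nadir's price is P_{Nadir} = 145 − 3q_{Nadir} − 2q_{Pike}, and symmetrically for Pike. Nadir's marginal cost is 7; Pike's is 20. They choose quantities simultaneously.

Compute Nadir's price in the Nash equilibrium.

Mine Nadir's profit: π = q_{Nadir}(145 − 3q_{Nadir} − 2q_{Pike}) − 7q_{Nadir}.
∂π/∂q_{Nadir} = 138 − 6q_{Nadir} − 2q_{Pike} = 0 ⇒ q_{Nadir} = 23 − (1/3)q_{Pike}.
Similarly q_{Pike} = 125/6 − (1/3)q_{Nadir}.
Substituting the second reaction function into the first: q_{Nadir} = 23 − (1/3)(125/6 − (1/3)q_{Nadir}), which gives (8/9)q_{Nadir} = 289/18 ⇒ q_{Nadir} = 18.0625.
Then q_{Pike} = 125/6 − (1/3)·18.0625 = 14.8125.
P_{Nadir} = 145 − 3·18.0625 − 2·14.8125 = 61.1875.

61.1875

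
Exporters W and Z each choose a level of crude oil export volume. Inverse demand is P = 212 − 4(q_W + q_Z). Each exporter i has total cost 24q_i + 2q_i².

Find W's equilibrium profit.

Exporter W's profit: π = q_W(212 − 4(q_W + q_Z)) − 24q_W − 2q_W².
∂π/∂q_W = 188 − 12q_W − 4q_Z = 0, so q_W = 47/3 − (1/3)q_Z.
By symmetry q_Z = q_W; substituting into the reaction function, (4/3)q_W = 47/3 and q_W = 11.75.
Price P = 212 − 4·23.5 = 118.
W's profit: (118 − 24)·11.75 − 2(11.75)² = 828.375.

828.375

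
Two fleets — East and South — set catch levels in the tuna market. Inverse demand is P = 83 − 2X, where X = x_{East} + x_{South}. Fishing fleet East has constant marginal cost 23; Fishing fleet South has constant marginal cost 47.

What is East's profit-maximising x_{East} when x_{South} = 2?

Fishing fleet East's profit: π = x_{East}(83 − 2(x_{East} + x_{South})) − 23x_{East}.
∂π/∂x_{East} = 60 − 4x_{East} − 2x_{South} = 0, so x_{East} = 15 − 0.5x_{South}.
At x_{South} = 2: x_{East} = 15 − 0.5·2 = 14.

14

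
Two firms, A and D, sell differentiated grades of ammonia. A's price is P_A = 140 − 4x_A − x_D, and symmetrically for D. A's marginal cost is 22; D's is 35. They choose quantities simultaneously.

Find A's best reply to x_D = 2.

Firm A's profit: π = x_A(140 − 4x_A − x_D) − 22x_A.
∂π/∂x_A = 118 − 8x_A − x_D = 0 ⇒ x_A = 14.75 − 0.125x_D.
At x_D = 2: x_A = 14.75 − 0.125·2 = 14.5.

14.5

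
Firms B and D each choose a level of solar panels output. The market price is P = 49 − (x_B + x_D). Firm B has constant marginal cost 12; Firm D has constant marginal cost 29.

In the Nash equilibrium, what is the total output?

19

Firm B's profit: π = x_B(49 − (x_B + x_D)) − 12x_B.
∂π/∂x_B = 37 − 2x_B − x_D = 0, so x_B = 18.5 − 0.5x_D.
By the same steps for D: x_D = 10 − 0.5x_B.
Solving the two reaction functions simultaneously: (1 − (−0.5)(−0.5))x_B = 18.5 − 0.5·10, so 0.75x_B = 13.5 and x_B = 18.
Then x_D = 10 − 0.5·18 = 1.
Total output: 18 + 1 = 19.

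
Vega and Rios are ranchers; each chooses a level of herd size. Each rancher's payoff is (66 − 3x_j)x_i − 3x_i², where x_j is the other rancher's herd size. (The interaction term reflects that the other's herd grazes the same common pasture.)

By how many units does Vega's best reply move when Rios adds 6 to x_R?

-3

Vega's payoff is (66 − 3x_R)x_V − 3x_V².
∂π/∂x_V = 66 − 3x_R − 6x_V = 0, so x_V = 11 − 0.5x_R.
The reaction-function slope is −0.5, so a 6-unit rise in x_R moves x_V by −0.5 × 6 = −3. Vega's best response falls — the actions are strategic substitutes.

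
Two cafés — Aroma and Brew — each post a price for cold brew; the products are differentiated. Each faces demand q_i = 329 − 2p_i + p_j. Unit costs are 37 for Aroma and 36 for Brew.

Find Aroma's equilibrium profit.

18895.68

Aroma's profit: π = (p_{Aroma} − 37)(329 − 2p_{Aroma} + p_{Brew}).
∂π/∂p_{Aroma} = 403 − 4p_{Aroma} + p_{Brew} = 0 ⇒ p_{Aroma} = 100.75 + 0.25p_{Brew}.
Similarly p_{Brew} = 100.25 + 0.25p_{Aroma}.
Substituting the second reaction function into the first: p_{Aroma} = 100.75 + 0.25(100.25 + 0.25p_{Aroma}), which gives 0.9375p_{Aroma} = 125.8125 ⇒ p_{Aroma} = 134.2.
Then p_{Brew} = 100.25 + 0.25·134.2 = 133.8.
q_{Aroma} = 329 − 2·134.2 + 133.8 = 194.4.
Profit = (134.2 − 37)·194.4 = 18895.68.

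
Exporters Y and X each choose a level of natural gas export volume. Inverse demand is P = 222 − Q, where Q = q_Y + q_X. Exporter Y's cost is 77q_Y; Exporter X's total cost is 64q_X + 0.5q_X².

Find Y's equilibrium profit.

3069.16

Exporter Y's profit: π = q_Y(222 − (q_Y + q_X)) − 77q_Y.
∂π/∂q_Y = 145 − 2q_Y − q_X = 0, so q_Y = 72.5 − 0.5q_X.
For X: ∂π/∂q_X = 158 − 3q_X − q_Y = 0 ⇒ q_X = 158/3 − (1/3)q_Y.
Plugging q_X into Y's best response: q_Y = 72.5 − 0.5(158/3 − (1/3)q_Y) ⇒ (5/6)q_Y = 277/6, so q_Y = 55.4.
Then q_X = 158/3 − (1/3)·55.4 = 34.2.
Price P = 222 − 89.6 = 132.4.
Y's profit: (132.4 − 77)·55.4 = 3069.16.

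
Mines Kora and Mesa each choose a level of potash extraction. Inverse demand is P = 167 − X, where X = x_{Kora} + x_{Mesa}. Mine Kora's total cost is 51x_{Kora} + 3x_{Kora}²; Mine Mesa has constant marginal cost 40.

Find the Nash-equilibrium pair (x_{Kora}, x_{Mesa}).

7, 60

Mine Kora's profit: π = x_{Kora}(167 − (x_{Kora} + x_{Mesa})) − 51x_{Kora} − 3x_{Kora}².
∂π/∂x_{Kora} = 116 − 8x_{Kora} − x_{Mesa} = 0, so x_{Kora} = 14.5 − 0.125x_{Mesa}.
For Mesa: ∂π/∂x_{Mesa} = 127 − 2x_{Mesa} − x_{Kora} = 0 ⇒ x_{Mesa} = 63.5 − 0.5x_{Kora}.
Substituting the second reaction function into the first: x_{Kora} = 14.5 − 0.125(63.5 − 0.5x_{Kora}), which gives 0.9375x_{Kora} = 6.5625 ⇒ x_{Kora} = 7.
Then x_{Mesa} = 63.5 − 0.5·7 = 60.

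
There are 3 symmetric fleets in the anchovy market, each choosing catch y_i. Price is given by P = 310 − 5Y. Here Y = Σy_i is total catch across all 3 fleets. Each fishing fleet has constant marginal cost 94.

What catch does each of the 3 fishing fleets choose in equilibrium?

A representative fishing fleet's profit is π_i = y_i(310 − 5Y) − 94y_i, with Y = y_i + Σ_{j≠i} y_j.
First-order condition: 216 − 10y_i − 5Σ_{j≠i} y_j = 0.
In a symmetric equilibrium every fishing fleet chooses the same y, so Σ_{j≠i} y_j = 2y. The condition becomes 216 − 20y = 0, giving y = 216/20 = 10.8.

10.8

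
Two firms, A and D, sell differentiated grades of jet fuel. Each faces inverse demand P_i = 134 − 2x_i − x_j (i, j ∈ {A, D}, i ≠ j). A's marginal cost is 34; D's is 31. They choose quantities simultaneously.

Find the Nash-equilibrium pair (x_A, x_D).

Firm A's profit: π = x_A(134 − 2x_A − x_D) − 34x_A.
∂π/∂x_A = 100 − 4x_A − x_D = 0 ⇒ x_A = 25 − 0.25x_D.
Similarly x_D = 25.75 − 0.25x_A.
Solving the two reaction functions simultaneously: (1 − (−0.25)(−0.25))x_A = 25 − 0.25·25.75, so 0.9375x_A = 18.5625 and x_A = 19.8.
Then x_D = 25.75 − 0.25·19.8 = 20.8.

19.8, 20.8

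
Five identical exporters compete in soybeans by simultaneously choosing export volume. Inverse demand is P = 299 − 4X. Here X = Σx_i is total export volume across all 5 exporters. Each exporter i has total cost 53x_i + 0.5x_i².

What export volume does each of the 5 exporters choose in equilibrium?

9.84

A representative exporter's profit is π_i = x_i(299 − 4X) − 53x_i − 0.5x_i², with X = x_i + Σ_{j≠i} x_j.
First-order condition: 246 − 9x_i − 4Σ_{j≠i} x_j = 0.
Imposing symmetry (x_j = x for all j) turns Σ_{j≠i} x_j into 4x, so 246 = 25x and x = 9.84.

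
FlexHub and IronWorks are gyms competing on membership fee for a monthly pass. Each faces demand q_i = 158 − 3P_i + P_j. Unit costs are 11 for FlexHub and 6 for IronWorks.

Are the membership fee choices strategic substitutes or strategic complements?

strategic complements

FlexHub's profit: π = (P_{FlexHub} − 11)(158 − 3P_{FlexHub} + P_{IronWorks}).
∂π/∂P_{FlexHub} = 191 − 6P_{FlexHub} + P_{IronWorks} = 0 ⇒ P_{FlexHub} = 191/6 + (1/6)P_{IronWorks}.
The best-response slope dP_{FlexHub}/dP_{IronWorks} = 1/6 > 0: the reaction function is upward-sloping, so the choices are strategic complements.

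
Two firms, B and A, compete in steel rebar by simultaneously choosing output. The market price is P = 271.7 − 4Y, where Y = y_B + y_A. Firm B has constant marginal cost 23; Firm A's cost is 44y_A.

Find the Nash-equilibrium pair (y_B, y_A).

Firm B's profit: π = y_B(271.7 − 4(y_B + y_A)) − 23y_B.
∂π/∂y_B = 248.7 − 8y_B − 4y_A = 0, so y_B = 31.0875 − 0.5y_A.
By the same steps for A: y_A = 28.4625 − 0.5y_B.
Plugging y_A into B's best response: y_B = 31.0875 − 0.5(28.4625 − 0.5y_B) ⇒ 0.75y_B = 2697/160, so y_B = 22.475.
Then y_A = 28.4625 − 0.5·22.475 = 17.225.

22.475, 17.225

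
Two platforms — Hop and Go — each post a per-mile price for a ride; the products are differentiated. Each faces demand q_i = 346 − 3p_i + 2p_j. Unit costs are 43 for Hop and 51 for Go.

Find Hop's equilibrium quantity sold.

231.75

Hop's profit: π = (p_{Hop} − 43)(346 − 3p_{Hop} + 2p_{Go}).
∂π/∂p_{Hop} = 475 − 6p_{Hop} + 2p_{Go} = 0 ⇒ p_{Hop} = 475/6 + (1/3)p_{Go}.
Similarly p_{Go} = 499/6 + (1/3)p_{Hop}.
Plugging p_{Go} into Hop's best response: p_{Hop} = 475/6 + (1/3)(499/6 + (1/3)p_{Hop}) ⇒ (8/9)p_{Hop} = 962/9, so p_{Hop} = 120.25.
Then p_{Go} = 499/6 + (1/3)·120.25 = 123.25.
q_{Hop} = 346 − 3·120.25 + 2·123.25 = 231.75.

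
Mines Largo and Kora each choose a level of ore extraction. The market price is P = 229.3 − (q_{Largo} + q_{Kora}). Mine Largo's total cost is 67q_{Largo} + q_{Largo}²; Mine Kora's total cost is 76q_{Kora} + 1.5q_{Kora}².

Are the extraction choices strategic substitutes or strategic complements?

Mine Largo's profit: π = q_{Largo}(229.3 − (q_{Largo} + q_{Kora})) − 67q_{Largo} − q_{Largo}².
∂π/∂q_{Largo} = 162.3 − 4q_{Largo} − q_{Kora} = 0, so q_{Largo} = 40.575 − 0.25q_{Kora}.
The best-response slope dq_{Largo}/dq_{Kora} = −0.25 < 0: the reaction function is downward-sloping, so the choices are strategic substitutes.

strategic substitutes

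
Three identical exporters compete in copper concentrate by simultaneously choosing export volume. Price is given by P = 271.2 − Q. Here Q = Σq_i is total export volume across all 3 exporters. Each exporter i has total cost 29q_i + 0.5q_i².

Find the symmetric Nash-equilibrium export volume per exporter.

A representative exporter's profit is π_i = q_i(271.2 − Q) − 29q_i − 0.5q_i², with Q = q_i + Σ_{j≠i} q_j.
First-order condition: 242.2 − 3q_i − Σ_{j≠i} q_j = 0.
Imposing symmetry (q_j = q for all j) turns Σ_{j≠i} q_j into 2q, so 242.2 = 5q and q = 48.44.

48.44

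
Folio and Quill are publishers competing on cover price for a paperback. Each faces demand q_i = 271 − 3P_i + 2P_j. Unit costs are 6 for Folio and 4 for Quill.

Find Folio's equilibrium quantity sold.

197.625

Folio's profit: π = (P_{Folio} − 6)(271 − 3P_{Folio} + 2P_{Quill}).
∂π/∂P_{Folio} = 289 − 6P_{Folio} + 2P_{Quill} = 0 ⇒ P_{Folio} = 289/6 + (1/3)P_{Quill}.
Similarly P_{Quill} = 283/6 + (1/3)P_{Folio}.
Solving the two reaction functions simultaneously: (1 − (1/3)(1/3))P_{Folio} = 289/6 + (1/3)·(283/6), so (8/9)P_{Folio} = 575/9 and P_{Folio} = 71.875.
Then P_{Quill} = 283/6 + (1/3)·71.875 = 71.125.
q_{Folio} = 271 − 3·71.875 + 2·71.125 = 197.625.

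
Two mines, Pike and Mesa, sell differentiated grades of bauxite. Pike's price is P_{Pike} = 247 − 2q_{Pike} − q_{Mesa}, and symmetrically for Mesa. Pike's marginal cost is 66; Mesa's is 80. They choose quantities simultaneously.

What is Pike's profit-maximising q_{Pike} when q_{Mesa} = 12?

42.25

Mine Pike's profit: π = q_{Pike}(247 − 2q_{Pike} − q_{Mesa}) − 66q_{Pike}.
∂π/∂q_{Pike} = 181 − 4q_{Pike} − q_{Mesa} = 0 ⇒ q_{Pike} = 45.25 − 0.25q_{Mesa}.
At q_{Mesa} = 12: q_{Pike} = 45.25 − 0.25·12 = 42.25.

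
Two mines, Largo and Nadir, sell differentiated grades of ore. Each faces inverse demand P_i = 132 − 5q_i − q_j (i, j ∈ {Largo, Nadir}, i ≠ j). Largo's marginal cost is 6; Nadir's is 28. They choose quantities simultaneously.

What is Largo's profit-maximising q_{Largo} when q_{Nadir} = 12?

11.4

Mine Largo's profit: π = q_{Largo}(132 − 5q_{Largo} − q_{Nadir}) − 6q_{Largo}.
∂π/∂q_{Largo} = 126 − 10q_{Largo} − q_{Nadir} = 0 ⇒ q_{Largo} = 12.6 − 0.1q_{Nadir}.
At q_{Nadir} = 12: q_{Largo} = 12.6 − 0.1·12 = 11.4.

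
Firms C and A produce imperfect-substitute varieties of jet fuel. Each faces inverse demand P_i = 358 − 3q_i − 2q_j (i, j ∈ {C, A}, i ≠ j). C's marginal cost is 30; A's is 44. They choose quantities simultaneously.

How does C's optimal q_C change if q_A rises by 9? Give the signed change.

Firm C's profit: π = q_C(358 − 3q_C − 2q_A) − 30q_C.
∂π/∂q_C = 328 − 6q_C − 2q_A = 0 ⇒ q_C = 164/3 − (1/3)q_A.
The reaction-function slope is −1/3, so a 9-unit rise in q_A moves q_C by −1/3 × 9 = −3. C's best response falls — the actions are strategic substitutes.

-3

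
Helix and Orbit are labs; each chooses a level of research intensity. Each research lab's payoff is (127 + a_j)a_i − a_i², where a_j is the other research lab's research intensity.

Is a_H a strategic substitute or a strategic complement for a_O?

strategic complements

Helix's payoff is (127 + a_O)a_H − a_H².
∂π/∂a_H = 127 + a_O − 2a_H = 0, so a_H = 63.5 + 0.5a_O.
The best-response slope da_H/da_O = 0.5 > 0: the reaction function is upward-sloping, so the choices are strategic complements.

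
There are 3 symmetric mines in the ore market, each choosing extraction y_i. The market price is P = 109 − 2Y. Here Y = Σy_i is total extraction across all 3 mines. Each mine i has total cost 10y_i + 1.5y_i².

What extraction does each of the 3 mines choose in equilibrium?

9

A representative mine's profit is π_i = y_i(109 − 2Y) − 10y_i − 1.5y_i², with Y = y_i + Σ_{j≠i} y_j.
First-order condition: 99 − 7y_i − 2Σ_{j≠i} y_j = 0.
In a symmetric equilibrium every mine chooses the same y, so Σ_{j≠i} y_j = 2y. The condition becomes 99 − 11y = 0, giving y = 99/11 = 9.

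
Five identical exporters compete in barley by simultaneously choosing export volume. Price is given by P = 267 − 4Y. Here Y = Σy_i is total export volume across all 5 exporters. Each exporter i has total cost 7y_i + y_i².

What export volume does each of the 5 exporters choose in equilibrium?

10

A representative exporter's profit is π_i = y_i(267 − 4Y) − 7y_i − y_i², with Y = y_i + Σ_{j≠i} y_j.
First-order condition: 260 − 10y_i − 4Σ_{j≠i} y_j = 0.
In a symmetric equilibrium every exporter chooses the same y, so Σ_{j≠i} y_j = 4y. The condition becomes 260 − 26y = 0, giving y = 260/26 = 10.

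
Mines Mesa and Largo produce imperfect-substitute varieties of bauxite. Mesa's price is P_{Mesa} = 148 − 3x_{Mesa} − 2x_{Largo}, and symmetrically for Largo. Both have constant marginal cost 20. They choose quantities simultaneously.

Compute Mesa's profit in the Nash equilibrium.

768

Mine Mesa's profit: π = x_{Mesa}(148 − 3x_{Mesa} − 2x_{Largo}) − 20x_{Mesa}.
∂π/∂x_{Mesa} = 128 − 6x_{Mesa} − 2x_{Largo} = 0 ⇒ x_{Mesa} = 64/3 − (1/3)x_{Largo}.
By symmetry x_{Largo} = x_{Mesa}; substituting into the reaction function, (4/3)x_{Mesa} = 64/3 and x_{Mesa} = 16.
P_{Mesa} = 148 − 3·16 − 2·16 = 68.
Profit = (68 − 20)·16 = 768.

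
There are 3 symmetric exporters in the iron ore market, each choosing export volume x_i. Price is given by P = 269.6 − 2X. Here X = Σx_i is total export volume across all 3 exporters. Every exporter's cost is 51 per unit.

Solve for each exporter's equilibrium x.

27.325

A representative exporter's profit is π_i = x_i(269.6 − 2X) − 51x_i, with X = x_i + Σ_{j≠i} x_j.
First-order condition: 218.6 − 4x_i − 2Σ_{j≠i} x_j = 0.
With identical exporters, set every x_j = x: then 218.6 − 4x − 4x = 0, i.e. x = 218.6/8 = 27.325.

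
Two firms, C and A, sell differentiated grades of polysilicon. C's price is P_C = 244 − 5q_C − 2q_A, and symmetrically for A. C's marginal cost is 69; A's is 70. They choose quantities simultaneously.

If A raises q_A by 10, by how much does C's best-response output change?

-2

Firm C's profit: π = q_C(244 − 5q_C − 2q_A) − 69q_C.
∂π/∂q_C = 175 − 10q_C − 2q_A = 0 ⇒ q_C = 17.5 − 0.2q_A.
The reaction-function slope is −0.2, so a 10-unit rise in q_A moves q_C by −0.2 × 10 = −2. C's best response falls — the actions are strategic substitutes.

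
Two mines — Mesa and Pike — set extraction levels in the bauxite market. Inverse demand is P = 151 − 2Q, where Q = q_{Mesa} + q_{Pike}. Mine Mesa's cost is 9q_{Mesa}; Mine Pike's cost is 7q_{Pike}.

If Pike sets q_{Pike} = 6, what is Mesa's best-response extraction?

Mine Mesa's profit: π = q_{Mesa}(151 − 2(q_{Mesa} + q_{Pike})) − 9q_{Mesa}.
∂π/∂q_{Mesa} = 142 − 4q_{Mesa} − 2q_{Pike} = 0, so q_{Mesa} = 35.5 − 0.5q_{Pike}.
At q_{Pike} = 6: q_{Mesa} = 35.5 − 0.5·6 = 32.5.

32.5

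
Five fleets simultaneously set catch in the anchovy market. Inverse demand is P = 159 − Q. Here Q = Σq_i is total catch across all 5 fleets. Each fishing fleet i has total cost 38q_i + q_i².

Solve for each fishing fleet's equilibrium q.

15.125

A representative fishing fleet's profit is π_i = q_i(159 − Q) − 38q_i − q_i², with Q = q_i + Σ_{j≠i} q_j.
First-order condition: 121 − 4q_i − Σ_{j≠i} q_j = 0.
With identical fishing fleets, set every q_j = q: then 121 − 4q − 4q = 0, i.e. q = 121/8 = 15.125.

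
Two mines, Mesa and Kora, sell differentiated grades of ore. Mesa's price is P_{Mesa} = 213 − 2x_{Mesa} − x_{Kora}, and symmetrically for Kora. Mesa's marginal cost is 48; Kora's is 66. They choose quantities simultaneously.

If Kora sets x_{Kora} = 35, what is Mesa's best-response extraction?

Mine Mesa's profit: π = x_{Mesa}(213 − 2x_{Mesa} − x_{Kora}) − 48x_{Mesa}.
∂π/∂x_{Mesa} = 165 − 4x_{Mesa} − x_{Kora} = 0 ⇒ x_{Mesa} = 41.25 − 0.25x_{Kora}.
At x_{Kora} = 35: x_{Mesa} = 41.25 − 0.25·35 = 32.5.

32.5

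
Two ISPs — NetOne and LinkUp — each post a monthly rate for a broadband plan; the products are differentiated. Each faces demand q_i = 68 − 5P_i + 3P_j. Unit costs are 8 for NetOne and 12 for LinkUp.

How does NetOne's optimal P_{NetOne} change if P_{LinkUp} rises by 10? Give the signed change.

3

NetOne's profit: π = (P_{NetOne} − 8)(68 − 5P_{NetOne} + 3P_{LinkUp}).
∂π/∂P_{NetOne} = 108 − 10P_{NetOne} + 3P_{LinkUp} = 0 ⇒ P_{NetOne} = 10.8 + 0.3P_{LinkUp}.
The reaction-function slope is 0.3, so a 10-unit rise in P_{LinkUp} moves P_{NetOne} by 0.3 × 10 = 3. NetOne's best response rises — the actions are strategic complements.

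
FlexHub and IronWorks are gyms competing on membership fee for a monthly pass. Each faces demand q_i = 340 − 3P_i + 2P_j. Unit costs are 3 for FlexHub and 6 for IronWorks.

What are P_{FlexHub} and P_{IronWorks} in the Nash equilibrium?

87.8125, 88.9375

FlexHub's profit: π = (P_{FlexHub} − 3)(340 − 3P_{FlexHub} + 2P_{IronWorks}).
∂π/∂P_{FlexHub} = 349 − 6P_{FlexHub} + 2P_{IronWorks} = 0 ⇒ P_{FlexHub} = 349/6 + (1/3)P_{IronWorks}.
Similarly P_{IronWorks} = 179/3 + (1/3)P_{FlexHub}.
Solving the two reaction functions simultaneously: (1 − (1/3)(1/3))P_{FlexHub} = 349/6 + (1/3)·(179/3), so (8/9)P_{FlexHub} = 1405/18 and P_{FlexHub} = 87.8125.
Then P_{IronWorks} = 179/3 + (1/3)·87.8125 = 88.9375.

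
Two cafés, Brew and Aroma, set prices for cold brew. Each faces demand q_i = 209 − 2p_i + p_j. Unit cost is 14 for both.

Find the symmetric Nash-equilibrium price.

Brew's profit: π = (p_{Brew} − 14)(209 − 2p_{Brew} + p_{Aroma}).
∂π/∂p_{Brew} = 237 − 4p_{Brew} + p_{Aroma} = 0 ⇒ p_{Brew} = 59.25 + 0.25p_{Aroma}.
The game is symmetric, so in equilibrium p_{Aroma} = p_{Brew}: the reaction function gives 0.75p_{Brew} = 59.25, hence p_{Brew} = 79.

79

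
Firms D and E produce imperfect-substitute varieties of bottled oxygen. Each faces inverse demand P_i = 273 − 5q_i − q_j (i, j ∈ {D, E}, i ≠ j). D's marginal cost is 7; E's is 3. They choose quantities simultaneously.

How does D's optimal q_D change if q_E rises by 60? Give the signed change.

Firm D's profit: π = q_D(273 − 5q_D − q_E) − 7q_D.
∂π/∂q_D = 266 − 10q_D − q_E = 0 ⇒ q_D = 26.6 − 0.1q_E.
The reaction-function slope is −0.1, so a 60-unit rise in q_E moves q_D by −0.1 × 60 = −6. D's best response falls — the actions are strategic substitutes.

-6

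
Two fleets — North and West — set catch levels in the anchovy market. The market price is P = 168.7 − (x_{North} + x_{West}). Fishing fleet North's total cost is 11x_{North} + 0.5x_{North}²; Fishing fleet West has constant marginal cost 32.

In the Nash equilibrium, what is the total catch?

Fishing fleet North's profit: π = x_{North}(168.7 − (x_{North} + x_{West})) − 11x_{North} − 0.5x_{North}².
∂π/∂x_{North} = 157.7 − 3x_{North} − x_{West} = 0, so x_{North} = 1577/30 − (1/3)x_{West}.
For West: ∂π/∂x_{West} = 136.7 − 2x_{West} − x_{North} = 0 ⇒ x_{West} = 68.35 − 0.5x_{North}.
Solving the two reaction functions simultaneously: (1 − (−1/3)(−0.5))x_{North} = 1577/30 − (1/3)·68.35, so (5/6)x_{North} = 1787/60 and x_{North} = 35.74.
Then x_{West} = 68.35 − 0.5·35.74 = 50.48.
Total catch: 35.74 + 50.48 = 86.22.

86.22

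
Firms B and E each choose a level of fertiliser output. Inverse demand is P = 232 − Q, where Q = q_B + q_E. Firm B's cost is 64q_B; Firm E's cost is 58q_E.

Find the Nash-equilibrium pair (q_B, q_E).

Firm B's profit: π = q_B(232 − (q_B + q_E)) − 64q_B.
∂π/∂q_B = 168 − 2q_B − q_E = 0, so q_B = 84 − 0.5q_E.
By the same steps for E: q_E = 87 − 0.5q_B.
Plugging q_E into B's best response: q_B = 84 − 0.5(87 − 0.5q_B) ⇒ 0.75q_B = 40.5, so q_B = 54.
Then q_E = 87 − 0.5·54 = 60.

54, 60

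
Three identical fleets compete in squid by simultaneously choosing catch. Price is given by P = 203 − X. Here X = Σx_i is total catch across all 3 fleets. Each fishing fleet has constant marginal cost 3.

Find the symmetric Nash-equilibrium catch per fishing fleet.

A representative fishing fleet's profit is π_i = x_i(203 − X) − 3x_i, with X = x_i + Σ_{j≠i} x_j.
First-order condition: 200 − 2x_i − Σ_{j≠i} x_j = 0.
In a symmetric equilibrium every fishing fleet chooses the same x, so Σ_{j≠i} x_j = 2x. The condition becomes 200 − 4x = 0, giving x = 200/4 = 50.

50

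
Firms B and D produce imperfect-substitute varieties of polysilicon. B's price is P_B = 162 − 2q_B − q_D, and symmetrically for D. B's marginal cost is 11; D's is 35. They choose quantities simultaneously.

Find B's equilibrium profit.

Firm B's profit: π = q_B(162 − 2q_B − q_D) − 11q_B.
∂π/∂q_B = 151 − 4q_B − q_D = 0 ⇒ q_B = 37.75 − 0.25q_D.
Similarly q_D = 31.75 − 0.25q_B.
Plugging q_D into B's best response: q_B = 37.75 − 0.25(31.75 − 0.25q_B) ⇒ 0.9375q_B = 29.8125, so q_B = 31.8.
Then q_D = 31.75 − 0.25·31.8 = 23.8.
P_B = 162 − 2·31.8 − 23.8 = 74.6.
Profit = (74.6 − 11)·31.8 = 2022.48.

2022.48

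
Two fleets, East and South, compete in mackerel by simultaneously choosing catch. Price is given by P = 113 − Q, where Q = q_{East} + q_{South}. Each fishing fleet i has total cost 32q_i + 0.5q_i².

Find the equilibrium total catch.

Fishing fleet East's profit: π = q_{East}(113 − (q_{East} + q_{South})) − 32q_{East} − 0.5q_{East}².
∂π/∂q_{East} = 81 − 3q_{East} − q_{South} = 0, so q_{East} = 27 − (1/3)q_{South}.
Setting q_{East} = q_{South} in the reaction function: q_{East} = 27 − (1/3)q_{East}, so q_{East} = 27 / (4/3) = 20.25.
Total catch: 20.25 + 20.25 = 40.5.

40.5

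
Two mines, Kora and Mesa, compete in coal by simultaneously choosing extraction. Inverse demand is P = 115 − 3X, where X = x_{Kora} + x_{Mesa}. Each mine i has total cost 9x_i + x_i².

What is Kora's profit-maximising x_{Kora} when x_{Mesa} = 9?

Mine Kora's profit: π = x_{Kora}(115 − 3(x_{Kora} + x_{Mesa})) − 9x_{Kora} − x_{Kora}².
∂π/∂x_{Kora} = 106 − 8x_{Kora} − 3x_{Mesa} = 0, so x_{Kora} = 13.25 − 0.375x_{Mesa}.
At x_{Mesa} = 9: x_{Kora} = 13.25 − 0.375·9 = 9.875.

9.875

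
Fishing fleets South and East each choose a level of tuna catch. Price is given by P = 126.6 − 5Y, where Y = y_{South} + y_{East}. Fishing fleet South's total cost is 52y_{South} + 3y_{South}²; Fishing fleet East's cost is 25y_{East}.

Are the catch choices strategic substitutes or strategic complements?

strategic substitutes

Fishing fleet South's profit: π = y_{South}(126.6 − 5(y_{South} + y_{East})) − 52y_{South} − 3y_{South}².
∂π/∂y_{South} = 74.6 − 16y_{South} − 5y_{East} = 0, so y_{South} = 4.6625 − 0.3125y_{East}.
The best-response slope dy_{South}/dy_{East} = −0.3125 < 0: the reaction function is downward-sloping, so the choices are strategic substitutes.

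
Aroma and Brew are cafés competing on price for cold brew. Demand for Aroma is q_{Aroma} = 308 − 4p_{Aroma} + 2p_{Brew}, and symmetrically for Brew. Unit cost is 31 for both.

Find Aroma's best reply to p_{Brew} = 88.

76

Aroma's profit: π = (p_{Aroma} − 31)(308 − 4p_{Aroma} + 2p_{Brew}).
∂π/∂p_{Aroma} = 432 − 8p_{Aroma} + 2p_{Brew} = 0 ⇒ p_{Aroma} = 54 + 0.25p_{Brew}.
At p_{Brew} = 88: p_{Aroma} = 54 + 0.25·88 = 76.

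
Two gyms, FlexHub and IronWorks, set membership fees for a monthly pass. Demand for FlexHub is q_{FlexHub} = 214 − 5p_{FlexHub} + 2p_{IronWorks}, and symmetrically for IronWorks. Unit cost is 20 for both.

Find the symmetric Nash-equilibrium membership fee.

39.25

FlexHub's profit: π = (p_{FlexHub} − 20)(214 − 5p_{FlexHub} + 2p_{IronWorks}).
∂π/∂p_{FlexHub} = 314 − 10p_{FlexHub} + 2p_{IronWorks} = 0 ⇒ p_{FlexHub} = 31.4 + 0.2p_{IronWorks}.
The game is symmetric, so in equilibrium p_{IronWorks} = p_{FlexHub}: the reaction function gives 0.8p_{FlexHub} = 31.4, hence p_{FlexHub} = 39.25.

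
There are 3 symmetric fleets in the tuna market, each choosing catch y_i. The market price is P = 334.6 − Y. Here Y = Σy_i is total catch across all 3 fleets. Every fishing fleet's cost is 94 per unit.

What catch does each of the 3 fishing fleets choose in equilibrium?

60.15

A representative fishing fleet's profit is π_i = y_i(334.6 − Y) − 94y_i, with Y = y_i + Σ_{j≠i} y_j.
First-order condition: 240.6 − 2y_i − Σ_{j≠i} y_j = 0.
In a symmetric equilibrium every fishing fleet chooses the same y, so Σ_{j≠i} y_j = 2y. The condition becomes 240.6 − 4y = 0, giving y = 240.6/4 = 60.15.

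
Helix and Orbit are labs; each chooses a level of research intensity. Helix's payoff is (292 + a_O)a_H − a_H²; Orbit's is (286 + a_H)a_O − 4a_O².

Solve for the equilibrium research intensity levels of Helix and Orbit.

174.8, 57.6

Expanding Helix's payoff: 292a_H + a_Oa_H − a_H².
∂π/∂a_H = 292 + a_O − 2a_H = 0, so a_H = 146 + 0.5a_O.
Likewise for Orbit: a_O = 35.75 + 0.125a_H.
Plugging a_O into Helix's best response: a_H = 146 + 0.5(35.75 + 0.125a_H) ⇒ 0.9375a_H = 163.875, so a_H = 174.8.
Then a_O = 35.75 + 0.125·174.8 = 57.6.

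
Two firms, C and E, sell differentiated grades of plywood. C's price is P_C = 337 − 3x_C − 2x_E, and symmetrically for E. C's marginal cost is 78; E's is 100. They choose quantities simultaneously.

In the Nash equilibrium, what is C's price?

179.25

Firm C's profit: π = x_C(337 − 3x_C − 2x_E) − 78x_C.
∂π/∂x_C = 259 − 6x_C − 2x_E = 0 ⇒ x_C = 259/6 − (1/3)x_E.
Similarly x_E = 39.5 − (1/3)x_C.
Substituting the second reaction function into the first: x_C = 259/6 − (1/3)(39.5 − (1/3)x_C), which gives (8/9)x_C = 30 ⇒ x_C = 33.75.
Then x_E = 39.5 − (1/3)·33.75 = 28.25.
P_C = 337 − 3·33.75 − 2·28.25 = 179.25.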